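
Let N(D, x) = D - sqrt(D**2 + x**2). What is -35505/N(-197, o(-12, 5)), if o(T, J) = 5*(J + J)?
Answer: -1398897/500 + 7101*sqrt(41309)/500 ≈ 88.708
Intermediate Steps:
o(T, J) = 10*J (o(T, J) = 5*(2*J) = 10*J)
-35505/N(-197, o(-12, 5)) = -35505/(-197 - sqrt((-197)**2 + (10*5)**2)) = -35505/(-197 - sqrt(38809 + 50**2)) = -35505/(-197 - sqrt(38809 + 2500)) = -35505/(-197 - sqrt(41309))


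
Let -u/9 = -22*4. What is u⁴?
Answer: 393460125696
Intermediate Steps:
u = 792 (u = -(-198)*4 = -9*(-88) = 792)
u⁴ = 792⁴ = 393460125696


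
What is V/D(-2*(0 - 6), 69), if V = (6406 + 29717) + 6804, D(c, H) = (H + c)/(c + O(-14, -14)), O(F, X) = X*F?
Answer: 2976272/27 ≈ 1.1023e+5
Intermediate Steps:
O(F, X) = F*X
D(c, H) = (H + c)/(196 + c) (D(c, H) = (H + c)/(c - 14*(-14)) = (H + c)/(c + 196) = (H + c)/(196 + c))
V = 42927 (V = 36123 + 6804 = 42927)
V/D(-2*(0 - 6), 69) = 42927/(((69 - 2*(0 - 6))/(196 - 2*(0 - 6)))) = 42927/(((69 - 2*(-6))/(196 - 2*(-6)))) = 42927/(((69 + 12)/(196 + 12))) = 42927/((81/208)) = 42927/(((1/208)*81)) = 42927/(81/208) = 42927*(208/81) = 2976272/27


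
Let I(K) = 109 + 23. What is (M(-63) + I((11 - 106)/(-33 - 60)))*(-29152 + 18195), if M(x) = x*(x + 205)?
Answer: 96574998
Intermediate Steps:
M(x) = x*(205 + x)
I(K) = 132
(M(-63) + I((11 - 106)/(-33 - 60)))*(-29152 + 18195) = (-63*(205 - 63) + 132)*(-29152 + 18195) = (-63*142 + 132)*(-10957) = (-8946 + 132)*(-10957) = -8814*(-10957) = 96574998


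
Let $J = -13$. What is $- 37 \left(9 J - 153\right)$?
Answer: $9990$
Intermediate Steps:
$- 37 \left(9 J - 153\right) = - 37 \left(9 \left(-13\right) - 153\right) = - 37 \left(-117 - 153\right) = \left(-37\right) \left(-270\right) = 9990$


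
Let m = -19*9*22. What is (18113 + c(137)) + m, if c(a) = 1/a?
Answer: 1966088/137 ≈ 14351.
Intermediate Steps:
m = -3762 (m = -171*22 = -3762)
(18113 + c(137)) + m = (18113 + 1/137) - 3762 = 2481482/137 - 3762 = 1966088/137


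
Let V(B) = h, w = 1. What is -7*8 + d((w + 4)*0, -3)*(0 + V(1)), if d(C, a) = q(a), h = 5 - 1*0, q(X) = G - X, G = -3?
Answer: -56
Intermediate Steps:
q(X) = -3 - X
h = 5 (h = 5 + 0 = 5)
V(B) = 5
d(C, a) = -3 - a
-7*8 + d((w + 4)*0, -3)*(0 + V(1)) = -7*8 + (-3 - 1*(-3))*(0 + 5) = -56 + (-3 + 3)*5 = -56 + 0*5 = -56 + 0 = -56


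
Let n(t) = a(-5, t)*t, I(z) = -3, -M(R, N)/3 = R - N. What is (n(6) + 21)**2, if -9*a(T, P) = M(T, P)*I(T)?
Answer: 7569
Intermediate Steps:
M(R, N) = -3*R + 3*N (M(R, N) = -3*(R - N) = -3*R + 3*N)
a(T, P) = P - T (a(T, P) = -(-3*T + 3*P)*(-3)/9 = -(-9*P + 9*T)/9 = P - T)
n(t) = t*(5 + t) (n(t) = (t - 1*(-5))*t = (t + 5)*t = (5 + t)*t = t*(5 + t))
(n(6) + 21)**2 = (6*(5 + 6) + 21)**2 = (6*11 + 21)**2 = (66 + 21)**2 = 87**2 = 7569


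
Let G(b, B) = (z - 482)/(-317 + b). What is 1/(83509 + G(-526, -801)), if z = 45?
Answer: 843/70398524 ≈ 1.1975e-5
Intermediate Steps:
G(b, B) = -437/(-317 + b) (G(b, B) = (45 - 482)/(-317 + b) = -437/(-317 + b))
1/(83509 + G(-526, -801)) = 1/(83509 - 437/(-317 - 526)) = 1/(83509 - 437/(-843)) = 1/(83509 - 437*(-1/843)) = 1/(83509 + 437/843) = 1/(70398524/843) = 843/70398524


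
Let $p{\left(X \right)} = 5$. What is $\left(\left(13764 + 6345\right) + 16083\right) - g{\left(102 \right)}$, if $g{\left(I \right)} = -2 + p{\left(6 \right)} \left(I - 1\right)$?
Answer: $35689$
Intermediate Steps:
$g{\left(I \right)} = -7 + 5 I$ ($g{\left(I \right)} = -2 + 5 \left(I - 1\right) = -2 + 5 \left(-1 + I\right) = -2 + \left(-5 + 5 I\right) = -7 + 5 I$)
$\left(\left(13764 + 6345\right) + 16083\right) - g{\left(102 \right)} = \left(\left(13764 + 6345\right) + 16083\right) - \left(-7 + 5 \cdot 102\right) = \left(20109 + 16083\right) - \left(-7 + 510\right) = 36192 - 503 = 35689$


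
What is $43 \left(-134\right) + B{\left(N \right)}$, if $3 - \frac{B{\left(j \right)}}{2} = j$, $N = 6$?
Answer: $-5768$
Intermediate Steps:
$B{\left(j \right)} = 6 - 2 j$
$43 \left(-134\right) + B{\left(N \right)} = 43 \left(-134\right) + \left(6 - 12\right) = -5762 + \left(6 - 12\right) = -5762 - 6 = -5768$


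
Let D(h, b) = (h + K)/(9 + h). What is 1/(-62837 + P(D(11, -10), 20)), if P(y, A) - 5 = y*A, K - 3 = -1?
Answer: -1/62819 ≈ -1.5919e-5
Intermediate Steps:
K = 2 (K = 3 - 1 = 2)
D(h, b) = (2 + h)/(9 + h) (D(h, b) = (h + 2)/(9 + h) = (2 + h)/(9 + h))
P(y, A) = 5 + A*y (P(y, A) = 5 + y*A = 5 + A*y)
1/(-62837 + P(D(11, -10), 20)) = 1/(-62837 + (5 + 20*((2 + 11)/(9 + 11)))) = 1/(-62837 + (5 + 20*(13/20))) = 1/(-62837 + (5 + 13)) = 1/(-62837 + 18) = 1/(-62819) = -1/62819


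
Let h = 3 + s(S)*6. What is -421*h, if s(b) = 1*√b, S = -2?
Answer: -1263 - 2526*I*√2 ≈ -1263.0 - 3572.3*I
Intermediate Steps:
s(b) = √b
h = 3 + 6*I*√2 (h = 3 + √(-2)*6 = 3 + (I*√2)*6 = 3 + 6*I*√2 ≈ 3.0 + 8.4853*I)
-421*h = -421*(3 + 6*I*√2) = -1263 - 2526*I*√2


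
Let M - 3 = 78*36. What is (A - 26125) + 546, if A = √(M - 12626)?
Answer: -25579 + I*√9815 ≈ -25579.0 + 99.071*I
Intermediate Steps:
M = 2811 (M = 3 + 78*36 = 3 + 2808 = 2811)
A = I*√9815 (A = √(2811 - 12626) = √(-9815) = I*√9815 ≈ 99.071*I)
(A - 26125) + 546 = (I*√9815 - 26125) + 546 = (-26125 + I*√9815) + 546 = -25579 + I*√9815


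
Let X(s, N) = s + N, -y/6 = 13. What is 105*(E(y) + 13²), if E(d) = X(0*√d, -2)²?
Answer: 18165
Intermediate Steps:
y = -78 (y = -6*13 = -78)
X(s, N) = N + s
E(d) = 4 (E(d) = (-2 + 0*√d)² = (-2 + 0)² = (-2)² = 4)
105*(E(y) + 13²) = 105*(4 + 13²) = 105*(4 + 169) = 105*173 = 18165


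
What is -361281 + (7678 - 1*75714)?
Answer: -429317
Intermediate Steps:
-361281 + (7678 - 1*75714) = -361281 + (7678 - 75714) = -361281 - 68036 = -429317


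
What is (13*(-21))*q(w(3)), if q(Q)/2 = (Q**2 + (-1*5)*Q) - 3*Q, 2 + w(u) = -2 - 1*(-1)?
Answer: -18018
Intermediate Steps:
w(u) = -3 (w(u) = -2 + (-2 - 1*(-1)) = -2 + (-2 + 1) = -2 - 1 = -3)
q(Q) = -16*Q + 2*Q**2 (q(Q) = 2*((Q**2 + (-1*5)*Q) - 3*Q) = 2*((Q**2 - 5*Q) - 3*Q) = 2*(Q**2 - 8*Q) = -16*Q + 2*Q**2)
(13*(-21))*q(w(3)) = (13*(-21))*(2*(-3)*(-8 - 3)) = -546*(-3)*(-11) = -273*66 = -18018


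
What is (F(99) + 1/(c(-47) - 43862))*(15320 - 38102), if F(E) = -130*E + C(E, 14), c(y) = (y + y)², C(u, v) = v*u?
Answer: 4581899721735/17513 ≈ 2.6163e+8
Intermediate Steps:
C(u, v) = u*v
c(y) = 4*y² (c(y) = (2*y)² = 4*y²)
F(E) = -116*E (F(E) = -130*E + E*14 = -130*E + 14*E = -116*E)
(F(99) + 1/(c(-47) - 43862))*(15320 - 38102) = (-116*99 + 1/(4*(-47)² - 43862))*(15320 - 38102) = (-11484 + 1/(4*2209 - 43862))*(-22782) = (-11484 + 1/(8836 - 43862))*(-22782) = (-11484 + 1/(-35026))*(-22782) = (-11484 - 1/35026)*(-22782) = -402238585/35026*(-22782) = 4581899721735/17513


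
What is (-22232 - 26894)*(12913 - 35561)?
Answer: 1112605648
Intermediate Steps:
(-22232 - 26894)*(12913 - 35561) = -49126*(-22648) = 1112605648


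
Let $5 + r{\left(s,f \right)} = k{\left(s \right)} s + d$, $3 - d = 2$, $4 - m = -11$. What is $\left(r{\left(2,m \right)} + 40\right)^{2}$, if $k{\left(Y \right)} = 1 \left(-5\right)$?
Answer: $676$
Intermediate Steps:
$m = 15$ ($m = 4 - -11 = 4 + 11 = 15$)
$d = 1$ ($d = 3 - 2 = 1$)
$k{\left(Y \right)} = -5$
$r{\left(s,f \right)} = -4 - 5 s$ ($r{\left(s,f \right)} = -5 - \left(-1 + 5 s\right) = -4 - 5 s$)
$\left(r{\left(2,m \right)} + 40\right)^{2} = \left(\left(-4 - 10\right) + 40\right)^{2} = \left(-14 + 40\right)^{2} = 26^{2} = 676$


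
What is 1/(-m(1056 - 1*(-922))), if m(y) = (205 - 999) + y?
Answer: -1/1184 ≈ -0.00084459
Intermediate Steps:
m(y) = -794 + y
1/(-m(1056 - 1*(-922))) = 1/(-(-794 + (1056 - 1*(-922)))) = 1/(-(-794 + (1056 + 922))) = 1/(-(-794 + 1978)) = 1/(-1*1184) = 1/(-1184) = -1/1184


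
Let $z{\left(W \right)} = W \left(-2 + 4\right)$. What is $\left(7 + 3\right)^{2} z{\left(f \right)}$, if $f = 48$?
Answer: $9600$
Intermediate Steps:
$z{\left(W \right)} = 2 W$ ($z{\left(W \right)} = W 2 = 2 W$)
$\left(7 + 3\right)^{2} z{\left(f \right)} = \left(7 + 3\right)^{2} \cdot 2 \cdot 48 = 10^{2} \cdot 96 = 100 \cdot 96 = 9600$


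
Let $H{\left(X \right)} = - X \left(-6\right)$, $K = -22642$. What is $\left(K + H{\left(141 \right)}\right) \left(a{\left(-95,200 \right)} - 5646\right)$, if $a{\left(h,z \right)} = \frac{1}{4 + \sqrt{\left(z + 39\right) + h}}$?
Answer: $\frac{492235415}{4} \approx 1.2306 \cdot 10^{8}$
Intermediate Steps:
$H{\left(X \right)} = 6 X$ ($H{\left(X \right)} = - \left(-6\right) X = 6 X$)
$a{\left(h,z \right)} = \frac{1}{4 + \sqrt{39 + h + z}}$ ($a{\left(h,z \right)} = \frac{1}{4 + \sqrt{\left(39 + z\right) + h}} = \frac{1}{4 + \sqrt{39 + h + z}}$)
$\left(K + H{\left(141 \right)}\right) \left(a{\left(-95,200 \right)} - 5646\right) = \left(-22642 + 6 \cdot 141\right) \left(\frac{1}{4 + \sqrt{39 - 95 + 200}} - 5646\right) = \left(-22642 + 846\right) \left(\frac{1}{4 + \sqrt{144}} - 5646\right) = - 21796 \left(\frac{1}{4 + 12} - 5646\right) = - 21796 \left(\frac{1}{16} - 5646\right) = \left(-21796\right) \left(- \frac{90335}{16}\right) = \frac{492235415}{4}$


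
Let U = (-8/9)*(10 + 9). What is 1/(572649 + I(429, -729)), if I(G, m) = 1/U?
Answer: 152/87042639 ≈ 1.7463e-6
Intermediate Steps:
U = -152/9 (U = -8*1/9*19 = -8/9*19 = -152/9 ≈ -16.889)
I(G, m) = -9/152 (I(G, m) = 1/(-152/9) = -9/152)
1/(572649 + I(429, -729)) = 1/(572649 - 9/152) = 1/(87042639/152) = 152/87042639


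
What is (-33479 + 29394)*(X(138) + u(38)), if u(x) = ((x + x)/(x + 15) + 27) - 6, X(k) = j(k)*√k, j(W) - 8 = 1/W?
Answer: -4857065/53 - 4513925*√138/138 ≈ -4.7589e+5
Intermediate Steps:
j(W) = 8 + 1/W
X(k) = √k*(8 + 1/k) (X(k) = (8 + 1/k)*√k = √k*(8 + 1/k))
u(x) = 21 + 2*x/(15 + x) (u(x) = ((2*x)/(15 + x) + 27) - 6 = (2*x/(15 + x) + 27) - 6 = (27 + 2*x/(15 + x)) - 6 = 21 + 2*x/(15 + x))
(-33479 + 29394)*(X(138) + u(38)) = (-33479 + 29394)*((1 + 8*138)/√138 + (315 + 23*38)/(15 + 38)) = -4085*((√138/138)*(1 + 1104) + (315 + 874)/53) = -4085*((√138/138)*1105 + (1/53)*1189) = -4085*(1105*√138/138 + 1189/53) = -4085*(1189/53 + 1105*√138/138) = -4857065/53 - 4513925*√138/138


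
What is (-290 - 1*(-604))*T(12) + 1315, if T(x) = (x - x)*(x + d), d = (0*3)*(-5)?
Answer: 1315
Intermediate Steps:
d = 0 (d = 0*(-5) = 0)
T(x) = 0 (T(x) = (x - x)*(x + 0) = 0*x = 0)
(-290 - 1*(-604))*T(12) + 1315 = (-290 - 1*(-604))*0 + 1315 = (-290 + 604)*0 + 1315 = 314*0 + 1315 = 0 + 1315 = 1315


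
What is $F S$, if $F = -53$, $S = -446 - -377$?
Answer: $3657$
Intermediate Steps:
$S = -69$ ($S = -446 + 377 = -69$)
$F S = \left(-53\right) \left(-69\right) = 3657$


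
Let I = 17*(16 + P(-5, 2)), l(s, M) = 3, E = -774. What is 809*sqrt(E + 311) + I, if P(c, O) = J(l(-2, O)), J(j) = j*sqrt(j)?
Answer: 272 + 51*sqrt(3) + 809*I*sqrt(463) ≈ 360.33 + 17408.0*I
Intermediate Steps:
J(j) = j**(3/2)
P(c, O) = 3*sqrt(3) (P(c, O) = 3**(3/2) = 3*sqrt(3))
I = 272 + 51*sqrt(3) (I = 17*(16 + 3*sqrt(3)) = 272 + 51*sqrt(3) ≈ 360.33)
809*sqrt(E + 311) + I = 809*sqrt(-774 + 311) + (272 + 51*sqrt(3)) = 809*sqrt(-463) + (272 + 51*sqrt(3)) = 809*(I*sqrt(463)) + (272 + 51*sqrt(3)) = 809*I*sqrt(463) + (272 + 51*sqrt(3)) = 272 + 51*sqrt(3) + 809*I*sqrt(463)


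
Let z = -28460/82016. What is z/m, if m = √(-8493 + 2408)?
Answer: 1423*I*√6085/24953368 ≈ 0.0044484*I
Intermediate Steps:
z = -7115/20504 (z = -28460*1/82016 = -7115/20504 ≈ -0.34701)
m = I*√6085 (m = √(-6085) = I*√6085 ≈ 78.006*I)
z/m = -7115*(-I*√6085/6085)/20504 = -(-1423)*I*√6085/24953368 = 1423*I*√6085/24953368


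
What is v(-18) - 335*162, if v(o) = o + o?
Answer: -54306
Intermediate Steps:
v(o) = 2*o
v(-18) - 335*162 = 2*(-18) - 335*162 = -36 - 54270 = -54306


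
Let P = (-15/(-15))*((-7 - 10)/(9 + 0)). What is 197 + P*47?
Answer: 974/9 ≈ 108.22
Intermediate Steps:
P = -17/9 (P = (-15*(-1/15))*(-17/9) = 1*(-17*⅑) = 1*(-17/9) = -17/9 ≈ -1.8889)
197 + P*47 = 197 - 17/9*47 = 197 - 799/9 = 974/9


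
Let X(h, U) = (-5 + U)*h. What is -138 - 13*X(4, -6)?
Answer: 434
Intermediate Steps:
X(h, U) = h*(-5 + U)
-138 - 13*X(4, -6) = -138 - 52*(-5 - 6) = -138 - 52*(-11) = -138 - 13*(-44) = -138 + 572 = 434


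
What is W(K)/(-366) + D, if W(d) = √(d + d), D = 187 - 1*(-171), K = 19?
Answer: 358 - √38/366 ≈ 357.98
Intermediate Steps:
D = 358 (D = 187 + 171 = 358)
W(d) = √2*√d (W(d) = √(2*d) = √2*√d)
W(K)/(-366) + D = (√2*√19)/(-366) + 358 = √38*(-1/366) + 358 = -√38/366 + 358 = 358 - √38/366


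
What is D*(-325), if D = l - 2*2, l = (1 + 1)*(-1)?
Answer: 1950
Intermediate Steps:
l = -2 (l = 2*(-1) = -2)
D = -6 (D = -2 - 2*2 = -2 - 4 = -6)
D*(-325) = -6*(-325) = 1950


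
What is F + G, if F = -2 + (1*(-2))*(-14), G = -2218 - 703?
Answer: -2895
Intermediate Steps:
G = -2921
F = 26 (F = -2 - 2*(-14) = -2 + 28 = 26)
F + G = 26 - 2921 = -2895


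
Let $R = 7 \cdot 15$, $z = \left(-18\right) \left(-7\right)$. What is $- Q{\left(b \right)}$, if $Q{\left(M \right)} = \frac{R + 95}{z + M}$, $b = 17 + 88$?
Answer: $- \frac{200}{231} \approx -0.8658$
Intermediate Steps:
$z = 126$
$R = 105$
$b = 105$
$Q{\left(M \right)} = \frac{200}{126 + M}$ ($Q{\left(M \right)} = \frac{105 + 95}{126 + M} = \frac{200}{126 + M}$)
$- Q{\left(b \right)} = - \frac{200}{126 + 105} = - \frac{200}{231}$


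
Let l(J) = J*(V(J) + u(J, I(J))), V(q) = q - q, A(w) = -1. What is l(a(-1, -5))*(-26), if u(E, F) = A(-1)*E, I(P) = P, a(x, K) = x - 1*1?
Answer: 104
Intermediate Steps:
a(x, K) = -1 + x (a(x, K) = x - 1 = -1 + x)
V(q) = 0
u(E, F) = -E
l(J) = -J**2 (l(J) = J*(0 - J) = J*(-J) = -J**2)
l(a(-1, -5))*(-26) = -(-1 - 1)**2*(-26) = -1*(-2)**2*(-26) = -1*4*(-26) = -4*(-26) = 104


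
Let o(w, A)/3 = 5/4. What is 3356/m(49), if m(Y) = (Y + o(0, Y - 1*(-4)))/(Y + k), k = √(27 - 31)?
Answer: 657776/211 + 26848*I/211 ≈ 3117.4 + 127.24*I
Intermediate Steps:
o(w, A) = 15/4 (o(w, A) = 3*(5/4) = 15/4)
k = 2*I (k = √(-4) = 2*I ≈ 2.0*I)
m(Y) = (15/4 + Y)/(Y + 2*I) (m(Y) = (Y + 15/4)/(Y + 2*I) = (15/4 + Y)/(Y + 2*I))
3356/m(49) = 3356/(((15/4 + 49)/(49 + 2*I))) = 3356/((((49 - 2*I)/2405)*(211/4))) = 3356/((211*(49 - 2*I)/9620)) = 3356*(196/211 + 8*I/211) = 657776/211 + 26848*I/211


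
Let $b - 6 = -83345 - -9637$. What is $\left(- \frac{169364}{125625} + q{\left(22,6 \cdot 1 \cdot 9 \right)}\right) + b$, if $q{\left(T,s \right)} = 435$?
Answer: $- \frac{9204336239}{125625} \approx -73268.0$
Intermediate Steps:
$b = -73702$ ($b = 6 - 73708 = -73702$)
$\left(- \frac{169364}{125625} + q{\left(22,6 \cdot 1 \cdot 9 \right)}\right) + b = \left(- \frac{169364}{125625} + 435\right) - 73702 = \frac{54477511}{125625} - 73702 = - \frac{9204336239}{125625}$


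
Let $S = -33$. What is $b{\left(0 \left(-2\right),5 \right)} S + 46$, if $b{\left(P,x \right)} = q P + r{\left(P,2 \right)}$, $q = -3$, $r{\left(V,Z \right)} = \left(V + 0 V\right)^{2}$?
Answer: $46$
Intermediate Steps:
$r{\left(V,Z \right)} = V^{2}$ ($r{\left(V,Z \right)} = \left(V + 0\right)^{2} = V^{2}$)
$b{\left(P,x \right)} = P^{2} - 3 P$ ($b{\left(P,x \right)} = - 3 P + P^{2} = P^{2} - 3 P$)
$b{\left(0 \left(-2\right),5 \right)} S + 46 = 0 \left(-2\right) \left(-3 + 0 \left(-2\right)\right) \left(-33\right) + 46 = 0 \left(-3 + 0\right) \left(-33\right) + 46 = 0 \left(-3\right) \left(-33\right) + 46 = 0 \left(-33\right) + 46 = 0 + 46 = 46$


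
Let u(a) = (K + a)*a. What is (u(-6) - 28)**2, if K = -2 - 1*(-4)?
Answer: 16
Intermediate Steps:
K = 2 (K = -2 + 4 = 2)
u(a) = a*(2 + a) (u(a) = (2 + a)*a = a*(2 + a))
(u(-6) - 28)**2 = (-6*(2 - 6) - 28)**2 = (-6*(-4) - 28)**2 = (24 - 28)**2 = (-4)**2 = 16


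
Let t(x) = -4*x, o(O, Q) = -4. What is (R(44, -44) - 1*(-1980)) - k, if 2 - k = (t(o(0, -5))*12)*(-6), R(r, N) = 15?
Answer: 841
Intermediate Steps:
k = 1154 (k = 2 - -4*(-4)*12*(-6) = 2 - 16*12*(-6) = 2 - 192*(-6) = 2 - 1*(-1152) = 2 + 1152 = 1154)
(R(44, -44) - 1*(-1980)) - k = (15 - 1*(-1980)) - 1*1154 = (15 + 1980) - 1154 = 1995 - 1154 = 841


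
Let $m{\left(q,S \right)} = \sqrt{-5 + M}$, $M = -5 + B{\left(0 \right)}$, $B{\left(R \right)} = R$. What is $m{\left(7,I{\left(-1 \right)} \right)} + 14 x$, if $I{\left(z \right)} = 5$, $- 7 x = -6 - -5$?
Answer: $2 + i \sqrt{10} \approx 2.0 + 3.1623 i$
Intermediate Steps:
$x = \frac{1}{7}$ ($x = - \frac{-6 - -5}{7} = - \frac{-6 + 5}{7} = \left(- \frac{1}{7}\right) \left(-1\right) = \frac{1}{7} \approx 0.14286$)
$M = -5$ ($M = -5 + 0 = -5$)
$m{\left(q,S \right)} = i \sqrt{10}$ ($m{\left(q,S \right)} = \sqrt{-5 - 5} = \sqrt{-10} = i \sqrt{10}$)
$m{\left(7,I{\left(-1 \right)} \right)} + 14 x = i \sqrt{10} + 14 \cdot \frac{1}{7} = i \sqrt{10} + 2 = 2 + i \sqrt{10}$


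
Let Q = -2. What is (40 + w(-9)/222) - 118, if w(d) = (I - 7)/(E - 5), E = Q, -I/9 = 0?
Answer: -17315/222 ≈ -77.995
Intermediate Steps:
I = 0 (I = -9*0 = 0)
E = -2
w(d) = 1 (w(d) = (0 - 7)/(-2 - 5) = -7/(-7) = -7*(-⅐) = 1)
(40 + w(-9)/222) - 118 = (40 + 1/222) - 118 = 8881/222 - 118 = -17315/222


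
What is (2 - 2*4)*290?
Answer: -1740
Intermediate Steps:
(2 - 2*4)*290 = (2 - 8)*290 = -6*290 = -1740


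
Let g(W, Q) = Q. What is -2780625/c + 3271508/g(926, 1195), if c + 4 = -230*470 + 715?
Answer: 354646819487/128329855 ≈ 2763.6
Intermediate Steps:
c = -107389 (c = -4 + (-230*470 + 715) = -4 + (-108100 + 715) = -4 - 107385 = -107389)
-2780625/c + 3271508/g(926, 1195) = -2780625/(-107389) + 3271508/1195 = -2780625*(-1/107389) + 3271508*(1/1195) = 2780625/107389 + 3271508/1195 = 354646819487/128329855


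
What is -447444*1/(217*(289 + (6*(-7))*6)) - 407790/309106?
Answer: -10112983641/177272291 ≈ -57.048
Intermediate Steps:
-447444*1/(217*(289 + (6*(-7))*6)) - 407790/309106 = -447444*1/(217*(289 - 42*6)) - 407790*1/309106 = -447444*1/(217*(289 - 252)) - 203895/154553 = -447444/(217*37) - 203895/154553 = -447444/8029 - 203895/154553 = -10112983641/177272291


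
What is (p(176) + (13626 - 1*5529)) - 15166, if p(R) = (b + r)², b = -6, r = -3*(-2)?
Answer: -7069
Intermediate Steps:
r = 6
p(R) = 0 (p(R) = (-6 + 6)² = 0² = 0)
(p(176) + (13626 - 1*5529)) - 15166 = (0 + (13626 - 1*5529)) - 15166 = (0 + (13626 - 5529)) - 15166 = (0 + 8097) - 15166 = 8097 - 15166 = -7069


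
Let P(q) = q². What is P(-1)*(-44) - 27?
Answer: -71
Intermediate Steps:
P(-1)*(-44) - 27 = (-1)²*(-44) - 27 = 1*(-44) - 27 = -44 - 27 = -71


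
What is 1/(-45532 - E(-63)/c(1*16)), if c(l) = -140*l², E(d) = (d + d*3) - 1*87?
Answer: -35840/1631867219 ≈ -2.1963e-5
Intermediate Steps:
E(d) = -87 + 4*d (E(d) = (d + 3*d) - 87 = 4*d - 87 = -87 + 4*d)
1/(-45532 - E(-63)/c(1*16)) = 1/(-45532 - (-87 + 4*(-63))/((-140*(1*16)²))) = 1/(-45532 - (-87 - 252)/((-140*16²))) = 1/(-45532 - (-339)/((-140*256))) = 1/(-45532 - (-339)/(-35840)) = 1/(-45532 - (-339)*(-1)/35840) = 1/(-45532 - 1*339/35840) = 1/(-45532 - 339/35840) = 1/(-1631867219/35840) = -35840/1631867219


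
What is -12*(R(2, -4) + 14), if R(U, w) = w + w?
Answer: -72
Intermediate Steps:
R(U, w) = 2*w
-12*(R(2, -4) + 14) = -12*(2*(-4) + 14) = -12*(-8 + 14) = -12*6 = -72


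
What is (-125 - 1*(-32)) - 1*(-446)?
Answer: 353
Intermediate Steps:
(-125 - 1*(-32)) - 1*(-446) = (-125 + 32) + 446 = -93 + 446 = 353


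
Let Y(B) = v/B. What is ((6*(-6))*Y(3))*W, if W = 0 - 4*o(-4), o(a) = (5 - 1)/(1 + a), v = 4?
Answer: -256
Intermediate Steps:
Y(B) = 4/B
o(a) = 4/(1 + a)
W = 16/3 (W = 0 - 16/(1 - 4) = 0 - 16/(-3) = 0 - 16*(-1)/3 = 0 - 4*(-4/3) = 0 + 16/3 = 16/3 ≈ 5.3333)
((6*(-6))*Y(3))*W = ((6*(-6))*(4/3))*(16/3) = -144/3*(16/3) = -36*4/3*(16/3) = -48*16/3 = -256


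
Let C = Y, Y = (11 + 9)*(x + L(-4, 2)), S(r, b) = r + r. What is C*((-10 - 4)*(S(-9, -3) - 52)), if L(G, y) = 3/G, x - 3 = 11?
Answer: 259700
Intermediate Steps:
x = 14 (x = 3 + 11 = 14)
S(r, b) = 2*r
Y = 265 (Y = (11 + 9)*(14 + 3/(-4)) = 20*(14 + 3*(-1/4)) = 20*(14 - 3/4) = 20*(53/4) = 265)
C = 265
C*((-10 - 4)*(S(-9, -3) - 52)) = 265*((-10 - 4)*(2*(-9) - 52)) = 265*(-14*(-18 - 52)) = 265*(-14*(-70)) = 265*980 = 259700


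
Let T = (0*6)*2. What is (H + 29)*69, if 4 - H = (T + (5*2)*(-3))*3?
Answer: 8487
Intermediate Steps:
T = 0 (T = 0*2 = 0)
H = 94 (H = 4 - (0 + (5*2)*(-3))*3 = 4 - (0 + 10*(-3))*3 = 4 - (0 - 30)*3 = 4 - (-30)*3 = 4 - 1*(-90) = 4 + 90 = 94)
(H + 29)*69 = (94 + 29)*69 = 123*69 = 8487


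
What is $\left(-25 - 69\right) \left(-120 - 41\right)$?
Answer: $15134$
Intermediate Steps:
$\left(-25 - 69\right) \left(-120 - 41\right) = \left(-25 - 69\right) \left(-161\right) = \left(-94\right) \left(-161\right) = 15134$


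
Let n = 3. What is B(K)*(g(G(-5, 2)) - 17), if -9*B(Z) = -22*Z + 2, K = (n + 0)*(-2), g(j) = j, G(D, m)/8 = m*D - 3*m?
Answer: 19430/9 ≈ 2158.9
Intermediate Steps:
G(D, m) = -24*m + 8*D*m (G(D, m) = 8*(m*D - 3*m) = 8*(D*m - 3*m) = 8*(-3*m + D*m) = -24*m + 8*D*m)
K = -6 (K = (3 + 0)*(-2) = 3*(-2) = -6)
B(Z) = -2/9 + 22*Z/9 (B(Z) = -(-22*Z + 2)/9 = -(2 - 22*Z)/9 = -2/9 + 22*Z/9)
B(K)*(g(G(-5, 2)) - 17) = (-2/9 + (22/9)*(-6))*(8*2*(-3 - 5) - 17) = (-2/9 - 44/3)*(8*2*(-8) - 17) = -134*(-128 - 17)/9 = -134/9*(-145) = 19430/9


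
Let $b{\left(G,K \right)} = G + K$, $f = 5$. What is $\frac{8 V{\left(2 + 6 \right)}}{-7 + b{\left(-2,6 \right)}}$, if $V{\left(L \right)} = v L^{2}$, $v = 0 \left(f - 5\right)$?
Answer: $0$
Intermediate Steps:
$v = 0$ ($v = 0 \left(5 - 5\right) = 0 \cdot 0 = 0$)
$V{\left(L \right)} = 0$ ($V{\left(L \right)} = 0 L^{2} = 0$)
$\frac{8 V{\left(2 + 6 \right)}}{-7 + b{\left(-2,6 \right)}} = \frac{8 \cdot 0}{-7 + \left(-2 + 6\right)} = \frac{0}{-7 + 4} = \frac{0}{-3} = 0 \left(- \frac{1}{3}\right) = 0$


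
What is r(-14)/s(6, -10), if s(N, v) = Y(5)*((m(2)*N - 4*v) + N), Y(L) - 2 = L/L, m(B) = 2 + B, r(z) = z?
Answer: -1/15 ≈ -0.066667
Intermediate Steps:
Y(L) = 3 (Y(L) = 2 + L/L = 2 + 1 = 3)
s(N, v) = -12*v + 15*N (s(N, v) = 3*(((2 + 2)*N - 4*v) + N) = 3*((4*N - 4*v) + N) = 3*((-4*v + 4*N) + N) = 3*(-4*v + 5*N) = -12*v + 15*N)
r(-14)/s(6, -10) = -14/(-12*(-10) + 15*6) = -14/(120 + 90) = -14/210 = -14*1/210 = -1/15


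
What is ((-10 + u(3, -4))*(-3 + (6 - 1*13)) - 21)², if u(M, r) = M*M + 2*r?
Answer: 4761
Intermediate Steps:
u(M, r) = M² + 2*r
((-10 + u(3, -4))*(-3 + (6 - 1*13)) - 21)² = ((-10 + (3² + 2*(-4)))*(-3 + (6 - 1*13)) - 21)² = ((-10 + (9 - 8))*(-3 + (6 - 13)) - 21)² = ((-10 + 1)*(-3 - 7) - 21)² = (-9*(-10) - 21)² = (90 - 21)² = 69² = 4761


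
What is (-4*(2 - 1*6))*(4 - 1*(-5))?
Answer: 144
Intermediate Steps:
(-4*(2 - 1*6))*(4 - 1*(-5)) = (-4*(2 - 6))*(4 + 5) = -4*(-4)*9 = 16*9 = 144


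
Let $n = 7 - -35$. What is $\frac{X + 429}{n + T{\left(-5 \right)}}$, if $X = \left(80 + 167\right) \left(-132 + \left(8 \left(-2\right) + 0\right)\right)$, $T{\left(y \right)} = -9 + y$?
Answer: $- \frac{5161}{4} \approx -1290.3$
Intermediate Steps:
$n = 42$ ($n = 7 + 35 = 42$)
$X = -36556$ ($X = 247 \left(-132 + \left(-16 + 0\right)\right) = 247 \left(-132 - 16\right) = 247 \left(-148\right) = -36556$)
$\frac{X + 429}{n + T{\left(-5 \right)}} = \frac{-36556 + 429}{42 - 14} = - \frac{36127}{42 - 14} = - \frac{36127}{28} = \left(-36127\right) \frac{1}{28} = - \frac{5161}{4}$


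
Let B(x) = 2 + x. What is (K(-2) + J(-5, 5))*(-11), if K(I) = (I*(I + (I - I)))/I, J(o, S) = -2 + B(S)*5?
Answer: -341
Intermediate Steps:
J(o, S) = 8 + 5*S (J(o, S) = -2 + (2 + S)*5 = -2 + (10 + 5*S) = 8 + 5*S)
K(I) = I (K(I) = (I*(I + 0))/I = (I*I)/I = I²/I = I)
(K(-2) + J(-5, 5))*(-11) = (-2 + (8 + 5*5))*(-11) = (-2 + (8 + 25))*(-11) = (-2 + 33)*(-11) = 31*(-11) = -341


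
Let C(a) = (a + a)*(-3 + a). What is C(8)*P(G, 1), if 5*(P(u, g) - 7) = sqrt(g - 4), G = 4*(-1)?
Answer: 560 + 16*I*sqrt(3) ≈ 560.0 + 27.713*I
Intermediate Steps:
C(a) = 2*a*(-3 + a) (C(a) = (2*a)*(-3 + a) = 2*a*(-3 + a))
G = -4
P(u, g) = 7 + sqrt(-4 + g)/5 (P(u, g) = 7 + sqrt(g - 4)/5 = 7 + sqrt(-4 + g)/5)
C(8)*P(G, 1) = (2*8*(-3 + 8))*(7 + sqrt(-4 + 1)/5) = (2*8*5)*(7 + sqrt(-3)/5) = 80*(7 + (I*sqrt(3))/5) = 80*(7 + I*sqrt(3)/5) = 560 + 16*I*sqrt(3)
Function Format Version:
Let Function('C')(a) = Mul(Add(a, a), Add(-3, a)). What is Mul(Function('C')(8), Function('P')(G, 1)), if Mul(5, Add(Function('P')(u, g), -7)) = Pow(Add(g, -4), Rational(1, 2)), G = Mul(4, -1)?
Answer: Add(560, Mul(16, I, Pow(3, Rational(1, 2)))) ≈ Add(560.00, Mul(27.713, I))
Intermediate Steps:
Function('C')(a) = Mul(2, a, Add(-3, a)) (Function('C')(a) = Mul(Mul(2, a), Add(-3, a)) = Mul(2, a, Add(-3, a)))
G = -4
Function('P')(u, g) = Add(7, Mul(Rational(1, 5), Pow(Add(-4, g), Rational(1, 2)))) (Function('P')(u, g) = Add(7, Mul(Rational(1, 5), Pow(Add(g, -4), Rational(1, 2)))) = Add(7, Mul(Rational(1, 5), Pow(Add(-4, g), Rational(1, 2)))))
Mul(Function('C')(8), Function('P')(G, 1)) = Mul(Mul(2, 8, Add(-3, 8)), Add(7, Mul(Rational(1, 5), Pow(Add(-4, 1), Rational(1, 2))))) = Mul(Mul(2, 8, 5), Add(7, Mul(Rational(1, 5), Pow(-3, Rational(1, 2))))) = Mul(80, Add(7, Mul(Rational(1, 5), Mul(I, Pow(3, Rational(1, 2)))))) = Mul(80, Add(7, Mul(Rational(1, 5), I, Pow(3, Rational(1, 2))))) = Add(560, Mul(16, I, Pow(3, Rational(1, 2))))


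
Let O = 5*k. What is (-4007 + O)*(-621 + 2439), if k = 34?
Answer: -6975666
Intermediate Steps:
O = 170 (O = 5*34 = 170)
(-4007 + O)*(-621 + 2439) = (-4007 + 170)*(-621 + 2439) = -3837*1818 = -6975666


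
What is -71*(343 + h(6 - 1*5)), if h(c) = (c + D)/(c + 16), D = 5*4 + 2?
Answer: -415634/17 ≈ -24449.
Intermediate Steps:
D = 22 (D = 20 + 2 = 22)
h(c) = (22 + c)/(16 + c) (h(c) = (c + 22)/(c + 16) = (22 + c)/(16 + c))
-71*(343 + h(6 - 1*5)) = -71*(343 + (22 + (6 - 1*5))/(16 + (6 - 1*5))) = -71*(343 + (22 + (6 - 5))/(16 + (6 - 5))) = -71*(343 + (22 + 1)/(16 + 1)) = -71*(343 + 23/17) = -71*5854/17 = -415634/17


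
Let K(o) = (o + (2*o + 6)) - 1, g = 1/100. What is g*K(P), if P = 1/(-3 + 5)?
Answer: 13/200 ≈ 0.065000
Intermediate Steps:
P = ½ (P = 1/2 = ½ ≈ 0.50000)
g = 1/100 ≈ 0.010000
K(o) = 5 + 3*o (K(o) = (o + (6 + 2*o)) - 1 = (6 + 3*o) - 1 = 5 + 3*o)
g*K(P) = (5 + 3*(½))/100 = (5 + 3/2)/100 = (1/100)*(13/2) = 13/200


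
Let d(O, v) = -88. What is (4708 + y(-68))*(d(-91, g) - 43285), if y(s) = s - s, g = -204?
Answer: -204200084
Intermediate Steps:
y(s) = 0
(4708 + y(-68))*(d(-91, g) - 43285) = (4708 + 0)*(-88 - 43285) = 4708*(-43373) = -204200084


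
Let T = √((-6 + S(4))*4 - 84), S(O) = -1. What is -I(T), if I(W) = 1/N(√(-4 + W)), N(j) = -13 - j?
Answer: 1/(13 + √(-4 + 4*I*√7)) ≈ 0.064827 - 0.012029*I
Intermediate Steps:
T = 4*I*√7 (T = √((-6 - 1)*4 - 84) = √(-7*4 - 84) = √(-28 - 84) = √(-112) = 4*I*√7 ≈ 10.583*I)
I(W) = 1/(-13 - √(-4 + W))
-I(T) = -(-1)/(13 + √(-4 + 4*I*√7)) = 1/(13 + √(-4 + 4*I*√7))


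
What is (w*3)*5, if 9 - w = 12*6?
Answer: -945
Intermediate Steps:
w = -63 (w = 9 - 12*6 = 9 - 1*72 = 9 - 72 = -63)
(w*3)*5 = -63*3*5 = -189*5 = -945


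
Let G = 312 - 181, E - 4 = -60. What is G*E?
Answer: -7336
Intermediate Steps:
E = -56 (E = 4 - 60 = -56)
G = 131
G*E = 131*(-56) = -7336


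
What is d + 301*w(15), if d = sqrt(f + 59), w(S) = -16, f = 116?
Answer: -4816 + 5*sqrt(7) ≈ -4802.8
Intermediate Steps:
d = 5*sqrt(7) (d = sqrt(116 + 59) = sqrt(175) = 5*sqrt(7) ≈ 13.229)
d + 301*w(15) = 5*sqrt(7) + 301*(-16) = 5*sqrt(7) - 4816 = -4816 + 5*sqrt(7)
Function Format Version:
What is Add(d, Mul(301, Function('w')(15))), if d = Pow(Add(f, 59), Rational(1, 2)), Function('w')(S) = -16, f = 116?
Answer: Add(-4816, Mul(5, Pow(7, Rational(1, 2)))) ≈ -4802.8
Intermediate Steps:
d = Mul(5, Pow(7, Rational(1, 2))) (d = Pow(Add(116, 59), Rational(1, 2)) = Pow(175, Rational(1, 2)) = Mul(5, Pow(7, Rational(1, 2))) ≈ 13.229)
Add(d, Mul(301, Function('w')(15))) = Add(Mul(5, Pow(7, Rational(1, 2))), Mul(301, -16)) = Add(Mul(5, Pow(7, Rational(1, 2))), -4816) = Add(-4816, Mul(5, Pow(7, Rational(1, 2))))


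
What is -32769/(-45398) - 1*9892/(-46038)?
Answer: 978848119/1045016562 ≈ 0.93668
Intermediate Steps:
-32769/(-45398) - 1*9892/(-46038) = -32769*(-1/45398) - 9892*(-1/46038) = 32769/45398 + 4946/23019 = 978848119/1045016562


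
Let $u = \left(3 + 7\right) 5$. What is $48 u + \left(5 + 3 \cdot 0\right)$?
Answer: $2405$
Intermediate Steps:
$u = 50$ ($u = 10 \cdot 5 = 50$)
$48 u + \left(5 + 3 \cdot 0\right) = 48 \cdot 50 + \left(5 + 3 \cdot 0\right) = 2400 + \left(5 + 0\right) = 2400 + 5 = 2405$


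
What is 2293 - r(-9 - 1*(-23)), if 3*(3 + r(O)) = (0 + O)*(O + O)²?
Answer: -4088/3 ≈ -1362.7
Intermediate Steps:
r(O) = -3 + 4*O³/3 (r(O) = -3 + ((0 + O)*(O + O)²)/3 = -3 + (O*(2*O)²)/3 = -3 + (O*(4*O²))/3 = -3 + (4*O³)/3 = -3 + 4*O³/3)
2293 - r(-9 - 1*(-23)) = 2293 - (-3 + 4*(-9 - 1*(-23))³/3) = 2293 - (-3 + 4*(-9 + 23)³/3) = 2293 - (-3 + (4/3)*14³) = 2293 - (-3 + (4/3)*2744) = 2293 - (-3 + 10976/3) = 2293 - 1*10967/3 = 2293 - 10967/3 = -4088/3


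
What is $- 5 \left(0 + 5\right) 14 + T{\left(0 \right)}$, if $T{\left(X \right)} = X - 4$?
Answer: $-354$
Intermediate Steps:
$T{\left(X \right)} = -4 + X$
$- 5 \left(0 + 5\right) 14 + T{\left(0 \right)} = - 5 \left(0 + 5\right) 14 + \left(-4 + 0\right) = \left(-5\right) 5 \cdot 14 - 4 = \left(-25\right) 14 - 4 = -350 - 4 = -354$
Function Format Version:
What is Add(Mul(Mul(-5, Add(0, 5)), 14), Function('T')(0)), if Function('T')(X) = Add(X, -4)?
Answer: -354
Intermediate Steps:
Function('T')(X) = Add(-4, X)
Add(Mul(Mul(-5, Add(0, 5)), 14), Function('T')(0)) = Add(Mul(Mul(-5, Add(0, 5)), 14), Add(-4, 0)) = Add(Mul(Mul(-5, 5), 14), -4) = Add(Mul(-25, 14), -4) = Add(-350, -4) = -354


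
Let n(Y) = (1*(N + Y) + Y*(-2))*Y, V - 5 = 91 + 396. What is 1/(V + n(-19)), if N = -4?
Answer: 1/207 ≈ 0.0048309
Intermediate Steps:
V = 492 (V = 5 + (91 + 396) = 5 + 487 = 492)
n(Y) = Y*(-4 - Y) (n(Y) = (1*(-4 + Y) + Y*(-2))*Y = ((-4 + Y) - 2*Y)*Y = (-4 - Y)*Y = Y*(-4 - Y))
1/(V + n(-19)) = 1/(492 - 1*(-19)*(4 - 19)) = 1/(492 - 1*(-19)*(-15)) = 1/(492 - 285) = 1/207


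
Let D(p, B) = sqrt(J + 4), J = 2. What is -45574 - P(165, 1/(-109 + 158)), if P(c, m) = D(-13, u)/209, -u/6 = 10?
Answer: -45574 - sqrt(6)/209 ≈ -45574.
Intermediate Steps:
u = -60 (u = -6*10 = -60)
D(p, B) = sqrt(6) (D(p, B) = sqrt(2 + 4) = sqrt(6))
P(c, m) = sqrt(6)/209
-45574 - P(165, 1/(-109 + 158)) = -45574 - sqrt(6)/209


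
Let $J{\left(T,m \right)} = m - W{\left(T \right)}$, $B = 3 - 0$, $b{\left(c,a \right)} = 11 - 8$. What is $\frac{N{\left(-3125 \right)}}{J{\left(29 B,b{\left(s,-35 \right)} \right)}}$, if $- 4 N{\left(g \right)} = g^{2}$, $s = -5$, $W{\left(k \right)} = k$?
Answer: $\frac{9765625}{336} \approx 29064.0$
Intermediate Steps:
$b{\left(c,a \right)} = 3$
$B = 3$ ($B = 3 + 0 = 3$)
$N{\left(g \right)} = - \frac{g^{2}}{4}$
$J{\left(T,m \right)} = m - T$
$\frac{N{\left(-3125 \right)}}{J{\left(29 B,b{\left(s,-35 \right)} \right)}} = \frac{\left(- \frac{1}{4}\right) \left(-3125\right)^{2}}{3 - 29 \cdot 3} = \frac{\left(- \frac{1}{4}\right) 9765625}{3 - 87} = - \frac{9765625}{4 \left(3 - 87\right)} = - \frac{9765625}{4 \left(-84\right)} = \left(- \frac{9765625}{4}\right) \left(- \frac{1}{84}\right) = \frac{9765625}{336}$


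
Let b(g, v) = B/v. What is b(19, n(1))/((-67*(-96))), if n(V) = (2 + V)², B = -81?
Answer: -3/2144 ≈ -0.0013993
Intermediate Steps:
b(g, v) = -81/v
b(19, n(1))/((-67*(-96))) = (-81/(2 + 1)²)/((-67*(-96))) = -81/(3²)/6432 = -81/9*(1/6432) = -81*⅑*(1/6432) = -9*1/6432 = -3/2144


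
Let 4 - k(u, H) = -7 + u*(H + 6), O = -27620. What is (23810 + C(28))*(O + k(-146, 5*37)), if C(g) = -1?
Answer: 6595093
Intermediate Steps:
k(u, H) = 11 - u*(6 + H) (k(u, H) = 4 - (-7 + u*(H + 6)) = 4 - (-7 + u*(6 + H)) = 4 + (7 - u*(6 + H)) = 11 - u*(6 + H))
(23810 + C(28))*(O + k(-146, 5*37)) = (23810 - 1)*(-27620 + (11 - 6*(-146) - 1*5*37*(-146))) = 23809*(-27620 + (11 + 876 - 1*185*(-146))) = 23809*(-27620 + (11 + 876 + 27010)) = 23809*(-27620 + 27897) = 23809*277 = 6595093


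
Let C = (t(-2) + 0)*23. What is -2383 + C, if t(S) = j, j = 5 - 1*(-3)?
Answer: -2199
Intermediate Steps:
j = 8 (j = 5 + 3 = 8)
t(S) = 8
C = 184 (C = (8 + 0)*23 = 8*23 = 184)
-2383 + C = -2383 + 184 = -2199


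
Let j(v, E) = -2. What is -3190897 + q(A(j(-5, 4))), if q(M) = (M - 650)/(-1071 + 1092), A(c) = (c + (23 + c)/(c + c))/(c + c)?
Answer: -357383921/112 ≈ -3.1909e+6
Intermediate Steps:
A(c) = (c + (23 + c)/(2*c))/(2*c) (A(c) = (c + (23 + c)/((2*c)))/((2*c)) = (c + (23 + c)*(1/(2*c)))*(1/(2*c)) = (c + (23 + c)/(2*c))*(1/(2*c)) = (c + (23 + c)/(2*c))/(2*c))
q(M) = -650/21 + M/21 (q(M) = (-650 + M)/21 = (-650 + M)*(1/21) = -650/21 + M/21)
-3190897 + q(A(j(-5, 4))) = -3190897 + (-650/21 + ((¼)*(23 - 2 + 2*(-2)²)/(-2)²)/21) = -3190897 + (-650/21 + ((¼)*(¼)*(23 - 2 + 2*4))/21) = -3190897 + (-650/21 + ((¼)*(¼)*(23 - 2 + 8))/21) = -3190897 + (-650/21 + ((¼)*(¼)*29)/21) = -3190897 + (-650/21 + (1/21)*(29/16)) = -3190897 + (-650/21 + 29/336) = -3190897 - 3457/112 = -357383921/112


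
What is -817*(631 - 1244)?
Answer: 500821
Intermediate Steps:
-817*(631 - 1244) = -817*(-613) = 500821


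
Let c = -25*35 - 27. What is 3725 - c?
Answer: 4627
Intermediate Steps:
c = -902 (c = -875 - 27 = -902)
3725 - c = 3725 - 1*(-902) = 3725 + 902 = 4627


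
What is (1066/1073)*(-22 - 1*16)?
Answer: -40508/1073 ≈ -37.752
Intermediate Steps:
(1066/1073)*(-22 - 1*16) = (1066*(1/1073))*(-22 - 16) = (1066/1073)*(-38) = -40508/1073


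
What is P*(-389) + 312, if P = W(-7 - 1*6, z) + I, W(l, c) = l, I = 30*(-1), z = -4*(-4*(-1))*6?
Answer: 17039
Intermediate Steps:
z = -96 (z = -16*6 = -4*24 = -96)
I = -30
P = -43 (P = (-7 - 1*6) - 30 = (-7 - 6) - 30 = -13 - 30 = -43)
P*(-389) + 312 = -43*(-389) + 312 = 16727 + 312 = 17039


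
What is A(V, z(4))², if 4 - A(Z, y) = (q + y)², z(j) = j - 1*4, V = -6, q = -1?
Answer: 9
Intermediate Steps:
z(j) = -4 + j (z(j) = j - 4 = -4 + j)
A(Z, y) = 4 - (-1 + y)²
A(V, z(4))² = (4 - (-1 + (-4 + 4))²)² = (4 - (-1 + 0)²)² = (4 - 1*(-1)²)² = (4 - 1*1)² = (4 - 1)² = 3² = 9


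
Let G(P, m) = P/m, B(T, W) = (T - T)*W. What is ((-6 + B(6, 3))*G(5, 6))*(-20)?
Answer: 100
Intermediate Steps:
B(T, W) = 0 (B(T, W) = 0*W = 0)
((-6 + B(6, 3))*G(5, 6))*(-20) = ((-6 + 0)*(5/6))*(-20) = -30/6*(-20) = -6*5/6*(-20) = -5*(-20) = 100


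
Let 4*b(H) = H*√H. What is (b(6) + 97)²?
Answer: 18845/2 + 291*√6 ≈ 10135.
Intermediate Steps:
b(H) = H^(3/2)/4 (b(H) = (H*√H)/4 = H^(3/2)/4)
(b(6) + 97)² = (6^(3/2)/4 + 97)² = ((6*√6)/4 + 97)² = (3*√6/2 + 97)² = (97 + 3*√6/2)²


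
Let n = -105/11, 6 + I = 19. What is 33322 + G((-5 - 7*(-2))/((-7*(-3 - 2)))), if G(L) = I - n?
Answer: 366790/11 ≈ 33345.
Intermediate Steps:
I = 13 (I = -6 + 19 = 13)
n = -105/11 (n = -105*1/11 = -105/11 ≈ -9.5455)
G(L) = 248/11 (G(L) = 13 - 1*(-105/11) = 13 + 105/11 = 248/11)
33322 + G((-5 - 7*(-2))/((-7*(-3 - 2)))) = 33322 + 248/11 = 366790/11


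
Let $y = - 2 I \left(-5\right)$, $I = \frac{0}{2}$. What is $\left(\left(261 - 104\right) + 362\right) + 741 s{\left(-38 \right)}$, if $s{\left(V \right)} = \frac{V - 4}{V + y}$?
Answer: $1338$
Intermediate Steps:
$I = 0$ ($I = 0 \cdot \frac{1}{2} = 0$)
$y = 0$ ($y = \left(-2\right) 0 \left(-5\right) = 0 \left(-5\right) = 0$)
$s{\left(V \right)} = \frac{-4 + V}{V}$ ($s{\left(V \right)} = \frac{V - 4}{V + 0} = \frac{-4 + V}{V}$)
$\left(\left(261 - 104\right) + 362\right) + 741 s{\left(-38 \right)} = \left(\left(261 - 104\right) + 362\right) + 741 \frac{-4 - 38}{-38} = \left(157 + 362\right) + 741 \left(\left(- \frac{1}{38}\right) \left(-42\right)\right) = 519 + 741 \cdot \frac{21}{19} = 519 + 819 = 1338$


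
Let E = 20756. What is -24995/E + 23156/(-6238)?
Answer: -318272373/64737964 ≈ -4.9163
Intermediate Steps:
-24995/E + 23156/(-6238) = -24995/20756 + 23156/(-6238) = -24995*1/20756 + 23156*(-1/6238) = -24995/20756 - 11578/3119 = -318272373/64737964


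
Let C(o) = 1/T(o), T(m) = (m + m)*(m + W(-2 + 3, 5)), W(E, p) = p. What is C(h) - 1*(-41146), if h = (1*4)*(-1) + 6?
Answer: 1152089/28 ≈ 41146.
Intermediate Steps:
T(m) = 2*m*(5 + m) (T(m) = (m + m)*(m + 5) = (2*m)*(5 + m) = 2*m*(5 + m))
h = 2 (h = 4*(-1) + 6 = -4 + 6 = 2)
C(o) = 1/(2*o*(5 + o))
C(h) - 1*(-41146) = (½)/(2*(5 + 2)) - 1*(-41146) = (½)*(½)/7 + 41146 = (½)*(½)*(⅐) + 41146 = 1/28 + 41146 = 1152089/28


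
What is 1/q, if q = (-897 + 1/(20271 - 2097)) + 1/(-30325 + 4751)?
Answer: -116195469/104227333843 ≈ -0.0011148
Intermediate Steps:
q = -104227333843/116195469 (q = (-897 + 1/18174) + 1/(-25574) = (-897 + 1/18174) - 1/25574 = -16302077/18174 - 1/25574 = -104227333843/116195469 ≈ -897.00)
1/q = 1/(-104227333843/116195469) = -116195469/104227333843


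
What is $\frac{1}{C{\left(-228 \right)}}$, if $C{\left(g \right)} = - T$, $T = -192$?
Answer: $\frac{1}{192} \approx 0.0052083$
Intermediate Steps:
$C{\left(g \right)} = 192$ ($C{\left(g \right)} = \left(-1\right) \left(-192\right) = 192$)
$\frac{1}{C{\left(-228 \right)}} = \frac{1}{192}$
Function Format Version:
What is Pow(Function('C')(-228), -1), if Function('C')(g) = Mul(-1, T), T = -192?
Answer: Rational(1, 192) ≈ 0.0052083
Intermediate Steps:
Function('C')(g) = 192 (Function('C')(g) = Mul(-1, -192) = 192)
Pow(Function('C')(-228), -1) = Pow(192, -1) = Rational(1, 192)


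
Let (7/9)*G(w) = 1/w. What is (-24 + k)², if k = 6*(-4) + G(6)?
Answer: 447561/196 ≈ 2283.5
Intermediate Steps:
G(w) = 9/(7*w) (G(w) = 9*(1/w)/7 = 9/(7*w))
k = -333/14 (k = 6*(-4) + (9/7)/6 = -24 + (9/7)*(⅙) = -24 + 3/14 = -333/14 ≈ -23.786)
(-24 + k)² = (-24 - 333/14)² = (-669/14)² = 447561/196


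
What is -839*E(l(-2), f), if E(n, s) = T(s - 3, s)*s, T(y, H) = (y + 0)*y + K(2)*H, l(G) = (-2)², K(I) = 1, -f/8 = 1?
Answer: 758456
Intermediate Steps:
f = -8 (f = -8*1 = -8)
l(G) = 4
T(y, H) = H + y² (T(y, H) = (y + 0)*y + 1*H = y*y + H = y² + H = H + y²)
E(n, s) = s*(s + (-3 + s)²) (E(n, s) = (s + (s - 3)²)*s = (s + (-3 + s)²)*s = s*(s + (-3 + s)²))
-839*E(l(-2), f) = -(-6712)*(-8 + (-3 - 8)²) = -(-6712)*(-8 + (-11)²) = -(-6712)*(-8 + 121) = -(-6712)*113 = -839*(-904) = 758456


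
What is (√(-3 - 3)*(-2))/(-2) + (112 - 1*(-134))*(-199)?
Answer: -48954 + I*√6 ≈ -48954.0 + 2.4495*I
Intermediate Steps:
(√(-3 - 3)*(-2))/(-2) + (112 - 1*(-134))*(-199) = (√(-6)*(-2))*(-½) + (112 + 134)*(-199) = ((I*√6)*(-2))*(-½) + 246*(-199) = -2*I*√6*(-½) - 48954 = I*√6 - 48954 = -48954 + I*√6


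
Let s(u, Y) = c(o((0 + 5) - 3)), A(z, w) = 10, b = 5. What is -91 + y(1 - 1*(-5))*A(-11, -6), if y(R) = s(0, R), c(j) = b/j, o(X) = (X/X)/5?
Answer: 159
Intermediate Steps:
o(X) = ⅕ (o(X) = 1*(⅕) = ⅕)
c(j) = 5/j
s(u, Y) = 25 (s(u, Y) = 5/(⅕) = 5*5 = 25)
y(R) = 25
-91 + y(1 - 1*(-5))*A(-11, -6) = -91 + 25*10 = -91 + 250 = 159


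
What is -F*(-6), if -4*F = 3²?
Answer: -27/2 ≈ -13.500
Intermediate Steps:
F = -9/4 (F = -¼*3² = -¼*9 = -9/4 ≈ -2.2500)
-F*(-6) = -1*(-9/4)*(-6) = (9/4)*(-6) = -27/2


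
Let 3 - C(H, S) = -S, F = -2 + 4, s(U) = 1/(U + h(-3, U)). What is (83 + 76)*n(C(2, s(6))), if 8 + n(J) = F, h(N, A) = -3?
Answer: -954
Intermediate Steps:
s(U) = 1/(-3 + U) (s(U) = 1/(U - 3) = 1/(-3 + U))
F = 2
C(H, S) = 3 + S (C(H, S) = 3 - (-1)*S = 3 + S)
n(J) = -6 (n(J) = -8 + 2 = -6)
(83 + 76)*n(C(2, s(6))) = (83 + 76)*(-6) = 159*(-6) = -954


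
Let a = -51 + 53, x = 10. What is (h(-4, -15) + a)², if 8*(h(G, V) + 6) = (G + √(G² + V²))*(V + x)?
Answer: 6169/64 + 15*√241/8 ≈ 125.50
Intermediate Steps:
a = 2
h(G, V) = -6 + (10 + V)*(G + √(G² + V²))/8 (h(G, V) = -6 + ((G + √(G² + V²))*(V + 10))/8 = -6 + ((G + √(G² + V²))*(10 + V))/8 = -6 + ((10 + V)*(G + √(G² + V²)))/8 = -6 + (10 + V)*(G + √(G² + V²))/8)
(h(-4, -15) + a)² = ((-6 + (5/4)*(-4) + 5*√((-4)² + (-15)²)/4 + (⅛)*(-4)*(-15) + (⅛)*(-15)*√((-4)² + (-15)²)) + 2)² = ((-6 - 5 + 5*√(16 + 225)/4 + 15/2 + (⅛)*(-15)*√(16 + 225)) + 2)² = ((-6 - 5 + 5*√241/4 + 15/2 + (⅛)*(-15)*√241) + 2)² = ((-6 - 5 + 5*√241/4 + 15/2 - 15*√241/8) + 2)² = ((-7/2 - 5*√241/8) + 2)² = (-3/2 - 5*√241/8)²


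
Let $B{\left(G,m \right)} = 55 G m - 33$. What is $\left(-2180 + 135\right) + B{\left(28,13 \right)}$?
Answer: $17942$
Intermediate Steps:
$B{\left(G,m \right)} = -33 + 55 G m$ ($B{\left(G,m \right)} = 55 G m - 33 = -33 + 55 G m$)
$\left(-2180 + 135\right) + B{\left(28,13 \right)} = \left(-2180 + 135\right) - \left(33 - 20020\right) = -2045 + \left(-33 + 20020\right) = -2045 + 19987 = 17942$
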